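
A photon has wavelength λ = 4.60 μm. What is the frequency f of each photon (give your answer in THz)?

65.2 THz

First convert: λ = 4.60 μm = 4.60e-6 m.
Apply f = c/λ: f = 6.517e13 Hz.
Converting to THz: f = 65.17 THz ≈ 65.2 THz.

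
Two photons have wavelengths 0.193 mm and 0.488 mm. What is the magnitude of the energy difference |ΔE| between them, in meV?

Using E = hc/λ: E₁ = 1.029e-21 J, E₂ = 4.071e-22 J.
|ΔE| = |1.029e-21 − 4.071e-22| = 6.22e-22 J = 3.88 meV.

3.88 meV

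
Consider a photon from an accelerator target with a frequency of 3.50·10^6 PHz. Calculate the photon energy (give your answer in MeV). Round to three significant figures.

Take h = 6.62607015·10^-34 J·s, 1 eV = 1.602176634·10^-19 J.
In SI units: f = 3.50·10^6 PHz = 3.50·10^21 Hz.
Since E = hf for a photon, E = 2.319·10^-12 J.
Converting to MeV: E = 14.47 MeV ≈ 14.5 MeV.

14.5 MeV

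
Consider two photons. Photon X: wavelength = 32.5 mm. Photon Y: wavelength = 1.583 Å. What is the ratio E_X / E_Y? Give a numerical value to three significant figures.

E_X = 6.112 × 10^-24 J (from wavelength = 32.5 mm, via E = hc/λ).
E_Y = 1.255 × 10^-15 J (from wavelength = 1.583 Å, via E = hc/λ).
Ratio = 6.112 × 10^-24 / 1.255 × 10^-15 = 4.87 × 10^-9.

4.87 × 10^-9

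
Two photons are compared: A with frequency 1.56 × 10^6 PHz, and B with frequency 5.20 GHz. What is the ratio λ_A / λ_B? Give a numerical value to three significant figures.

λ_A = 1.922 × 10^-13 m (from frequency = 1.56 × 10^6 PHz, via λ = c/f).
λ_B = 0.05765 m (from frequency = 5.20 GHz, via λ = c/f).
Ratio = 1.922 × 10^-13 / 0.05765 = 3.33 × 10^-12.

3.33 × 10^-12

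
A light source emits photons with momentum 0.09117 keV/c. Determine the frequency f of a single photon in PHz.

(h = 6.62607015 × 10^-34 J·s, c = 2.99792458 × 10^8 m/s, 1 eV = 1.602176634 × 10^-19 J.)
First convert: p = 0.09117 keV/c = 4.8724 × 10^-26 kg·m/s.
Apply f = pc/h: f = 2.204 × 10^16 Hz.
Converting to PHz: f = 22.04 PHz ≈ 22.0 PHz.

22.0 PHz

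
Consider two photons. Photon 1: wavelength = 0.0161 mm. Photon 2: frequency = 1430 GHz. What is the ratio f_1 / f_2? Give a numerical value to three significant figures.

13.0

f_1 = 1.862·10^13 Hz (from wavelength = 0.0161 mm, via f = c/λ).
f_2 = 1.430·10^12 Hz (from frequency = 1430 GHz, via f given directly).
Ratio = 1.862·10^13 / 1.430·10^12 = 13.0.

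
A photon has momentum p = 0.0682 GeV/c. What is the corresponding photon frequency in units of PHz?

1.65·10^7 PHz

Use h = 6.62607015·10^-34 J·s, c = 2.99792458·10^8 m/s, 1 eV = 1.602176634·10^-19 J.
First convert: p = 0.0682 GeV/c = 3.6448·10^-20 kg·m/s.
Apply f = pc/h: f = 1.649·10^22 Hz.
Converting to PHz: f = 1.649·10^7 PHz ≈ 1.65·10^7 PHz.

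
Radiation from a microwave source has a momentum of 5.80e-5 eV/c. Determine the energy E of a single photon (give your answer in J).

9.29e-24 J

Use c = 2.99792458e8 m/s, 1 eV = 1.602176634e-19 J.
Convert to SI: p = 5.80e-5 eV/c = 3.0997e-32 kg·m/s.
The photon relation is E = pc, giving E = 9.293e-24 J.
So E ≈ 9.29e-24 J.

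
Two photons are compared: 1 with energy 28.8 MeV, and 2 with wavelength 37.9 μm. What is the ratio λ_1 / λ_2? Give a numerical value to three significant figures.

λ_1 = 4.305e-14 m (from energy = 28.8 MeV, via λ = hc/E).
λ_2 = 3.790e-5 m (from wavelength = 37.9 μm, via λ given directly).
Ratio = 4.305e-14 / 3.790e-5 = 1.14e-9.

1.14e-9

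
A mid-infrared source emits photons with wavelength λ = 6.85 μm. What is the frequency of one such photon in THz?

43.8 THz

Take c = 2.99792458e8 m/s.
In SI units: λ = 6.85 μm = 6.85e-6 m.
Since f = c/λ for a photon, f = 4.377e13 Hz.
Converting to THz: f = 43.77 THz ≈ 43.8 THz.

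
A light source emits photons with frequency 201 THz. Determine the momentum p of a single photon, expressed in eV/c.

0.831 eV/c

Take h = 6.62607015e-34 J·s, c = 2.99792458e8 m/s, 1 eV = 1.602176634e-19 J.
In SI units: f = 201 THz = 2.01e14 Hz.
The photon relation is p = hf/c, giving p = 4.443e-28 kg·m/s.
Converting to eV/c: p = 0.8313 eV/c ≈ 0.831 eV/c.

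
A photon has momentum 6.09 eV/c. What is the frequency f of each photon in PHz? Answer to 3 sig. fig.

1.47 PHz

Take h = 6.62607015·10^-34 J·s, c = 2.99792458·10^8 m/s, 1 eV = 1.602176634·10^-19 J.
First convert: p = 6.09 eV/c = 3.2547·10^-27 kg·m/s.
The photon relation is f = pc/h, giving f = 1.473·10^15 Hz.
Converting to PHz: f = 1.473 PHz ≈ 1.47 PHz.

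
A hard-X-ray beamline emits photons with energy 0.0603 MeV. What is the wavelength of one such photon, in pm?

20.6 pm

In SI units: E = 0.0603 MeV = 9.6611e-15 J.
For a photon λ = hc/E, so λ = 2.056e-11 m.
Converting to pm: λ = 20.56 pm ≈ 20.6 pm.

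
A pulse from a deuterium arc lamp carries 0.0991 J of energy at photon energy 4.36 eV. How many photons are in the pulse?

Per-photon energy: E = 6.985e-19 J (from energy = 4.36 eV).
N = E_total / E_photon = 0.0991 J / 6.985e-19 J = 1.42e17.

1.42e17 photons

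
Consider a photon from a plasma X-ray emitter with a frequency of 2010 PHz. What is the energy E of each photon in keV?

8.31 keV

Use h = 6.62607015·10^-34 J·s, 1 eV = 1.602176634·10^-19 J.
Convert to SI: f = 2010 PHz = 2.01·10^18 Hz.
For a photon E = hf, so E = 1.332·10^-15 J.
Converting to keV: E = 8.313 keV ≈ 8.31 keV.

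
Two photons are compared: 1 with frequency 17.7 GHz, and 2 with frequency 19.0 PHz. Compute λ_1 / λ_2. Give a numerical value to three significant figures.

λ_1 = 0.01694 m (from frequency = 17.7 GHz, via λ = c/f).
λ_2 = 1.578e-8 m (from frequency = 19.0 PHz, via λ = c/f).
Ratio = 0.01694 / 1.578e-8 = 1.07e6.

1.07e6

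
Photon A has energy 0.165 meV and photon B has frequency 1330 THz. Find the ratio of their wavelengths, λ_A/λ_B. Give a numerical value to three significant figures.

λ_A = 0.007514 m (from energy = 0.165 meV, via λ = hc/E).
λ_B = 2.254e-7 m (from frequency = 1330 THz, via λ = c/f).
Ratio = 0.007514 / 2.254e-7 = 3.33e4.

3.33e4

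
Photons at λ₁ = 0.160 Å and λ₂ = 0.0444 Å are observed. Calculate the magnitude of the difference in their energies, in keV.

202 keV

Using E = hc/λ: E₁ = 1.242 × 10^-14 J, E₂ = 4.474 × 10^-14 J.
|ΔE| = |1.242 × 10^-14 − 4.474 × 10^-14| = 3.23 × 10^-14 J = 202 keV.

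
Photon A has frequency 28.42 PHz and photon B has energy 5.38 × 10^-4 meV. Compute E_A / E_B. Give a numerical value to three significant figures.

E_A = 1.883 × 10^-17 J (from frequency = 28.42 PHz, via E = hf).
E_B = 8.620 × 10^-26 J (from energy = 5.38 × 10^-4 meV, via E given directly).
Ratio = 1.883 × 10^-17 / 8.620 × 10^-26 = 2.18 × 10^8.

2.18 × 10^8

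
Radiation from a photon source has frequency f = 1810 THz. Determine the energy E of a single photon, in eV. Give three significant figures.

Take h = 6.62607015 × 10^-34 J·s, 1 eV = 1.602176634 × 10^-19 J.
Convert to SI: f = 1810 THz = 1.81 × 10^15 Hz.
For a photon E = hf, so E = 1.199 × 10^-18 J.
Converting to eV: E = 7.486 eV ≈ 7.49 eV.

7.49 eV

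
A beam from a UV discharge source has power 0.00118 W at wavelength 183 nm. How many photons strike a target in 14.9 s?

1.62 × 10^16 photons

Total energy: E_total = P·t = 0.00118 × 14.9 = 0.01758 J.
Per-photon energy: E = 1.085 × 10^-18 J.
N = E_total / E_photon = 1.62 × 10^16.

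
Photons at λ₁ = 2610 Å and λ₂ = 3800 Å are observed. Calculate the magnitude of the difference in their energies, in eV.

1.49 eV

Using E = hc/λ: E₁ = 7.611e-19 J, E₂ = 5.227e-19 J.
|ΔE| = |7.611e-19 − 5.227e-19| = 2.38e-19 J = 1.49 eV.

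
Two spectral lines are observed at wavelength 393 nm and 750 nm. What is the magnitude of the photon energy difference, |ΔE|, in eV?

1.50 eV

Using E = hc/λ: E₁ = 5.055e-19 J, E₂ = 2.649e-19 J.
|ΔE| = |5.055e-19 − 2.649e-19| = 2.41e-19 J = 1.50 eV.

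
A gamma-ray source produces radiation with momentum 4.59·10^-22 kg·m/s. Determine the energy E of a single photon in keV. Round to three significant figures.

859 keV

The photon relation is E = pc, giving E = 1.376·10^-13 J.
Converting to keV: E = 858.9 keV ≈ 859 keV.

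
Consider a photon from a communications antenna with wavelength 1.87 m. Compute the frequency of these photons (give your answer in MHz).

The photon relation is f = c/λ, giving f = 1.603 × 10^8 Hz.
Converting to MHz: f = 160.3 MHz ≈ 160 MHz.

160 MHz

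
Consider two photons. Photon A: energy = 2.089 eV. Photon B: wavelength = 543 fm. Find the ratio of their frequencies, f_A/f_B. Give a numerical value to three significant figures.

f_A = 5.051e14 Hz (from energy = 2.089 eV, via f = E/h).
f_B = 5.521e20 Hz (from wavelength = 543 fm, via f = c/λ).
Ratio = 5.051e14 / 5.521e20 = 9.15e-7.

9.15e-7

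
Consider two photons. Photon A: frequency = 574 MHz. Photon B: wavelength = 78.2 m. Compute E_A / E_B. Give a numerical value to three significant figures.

E_A = 3.803e-25 J (from frequency = 574 MHz, via E = hf).
E_B = 2.540e-27 J (from wavelength = 78.2 m, via E = hc/λ).
Ratio = 3.803e-25 / 2.540e-27 = 150.

150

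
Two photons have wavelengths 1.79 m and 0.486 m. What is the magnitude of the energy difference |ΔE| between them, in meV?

1.86e-3 meV

Using E = hc/λ: E₁ = 1.110e-25 J, E₂ = 4.087e-25 J.
|ΔE| = |1.110e-25 − 4.087e-25| = 2.98e-25 J = 1.86e-3 meV.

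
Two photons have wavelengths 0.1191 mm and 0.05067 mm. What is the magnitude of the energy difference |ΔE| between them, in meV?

14.1 meV

Using E = hc/λ: E₁ = 1.6679 × 10^-21 J, E₂ = 3.9204 × 10^-21 J.
|ΔE| = |1.6679 × 10^-21 − 3.9204 × 10^-21| = 2.25 × 10^-21 J = 14.1 meV.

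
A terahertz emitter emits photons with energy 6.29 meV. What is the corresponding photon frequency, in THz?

Use h = 6.62607015e-34 J·s, 1 eV = 1.602176634e-19 J.
Convert to SI: E = 6.29 meV = 1.0078e-21 J.
The photon relation is f = E/h, giving f = 1.521e12 Hz.
Converting to THz: f = 1.521 THz ≈ 1.52 THz.

1.52 THz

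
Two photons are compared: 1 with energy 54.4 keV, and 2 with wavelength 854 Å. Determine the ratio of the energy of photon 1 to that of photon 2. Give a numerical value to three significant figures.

3750

E_1 = 8.716·10^-15 J (from energy = 54.4 keV, via E given directly).
E_2 = 2.326·10^-18 J (from wavelength = 854 Å, via E = hc/λ).
Ratio = 8.716·10^-15 / 2.326·10^-18 = 3750.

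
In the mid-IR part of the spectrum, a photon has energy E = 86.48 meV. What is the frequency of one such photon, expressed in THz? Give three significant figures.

20.9 THz

Use h = 6.62607015e-34 J·s, 1 eV = 1.602176634e-19 J.
Convert to SI: E = 86.48 meV = 1.3856e-20 J.
For a photon f = E/h, so f = 2.091e13 Hz.
Converting to THz: f = 20.91 THz ≈ 20.9 THz.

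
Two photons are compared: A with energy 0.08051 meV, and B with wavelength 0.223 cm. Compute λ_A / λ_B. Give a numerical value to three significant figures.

λ_A = 0.01540 m (from energy = 0.08051 meV, via λ = hc/E).
λ_B = 0.002230 m (from wavelength = 0.223 cm, via λ given directly).
Ratio = 0.01540 / 0.002230 = 6.91.

6.91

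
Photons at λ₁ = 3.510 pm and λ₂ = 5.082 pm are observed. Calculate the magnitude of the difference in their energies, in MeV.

Using E = hc/λ: E₁ = 5.6594e-14 J, E₂ = 3.9088e-14 J.
|ΔE| = |5.6594e-14 − 3.9088e-14| = 1.75e-14 J = 0.109 MeV.

0.109 MeV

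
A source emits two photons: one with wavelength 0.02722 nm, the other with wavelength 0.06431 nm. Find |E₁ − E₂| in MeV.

Using E = hc/λ: E₁ = 7.2977·10^-15 J, E₂ = 3.0889·10^-15 J.
|ΔE| = |7.2977·10^-15 − 3.0889·10^-15| = 4.21·10^-15 J = 0.0263 MeV.

0.0263 MeV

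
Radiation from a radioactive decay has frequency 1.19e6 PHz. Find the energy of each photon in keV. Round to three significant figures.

4920 keV

Use h = 6.62607015e-34 J·s, 1 eV = 1.602176634e-19 J.
First convert: f = 1.19e6 PHz = 1.19e21 Hz.
The photon relation is E = hf, giving E = 7.885e-13 J.
Converting to keV: E = 4921 keV ≈ 4920 keV.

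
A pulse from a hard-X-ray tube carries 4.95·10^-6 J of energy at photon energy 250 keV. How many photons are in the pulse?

Per-photon energy: E = 4.005·10^-14 J (from energy = 250 keV).
N = E_total / E_photon = 4.95·10^-6 J / 4.005·10^-14 J = 1.24·10^8.

1.24·10^8 photons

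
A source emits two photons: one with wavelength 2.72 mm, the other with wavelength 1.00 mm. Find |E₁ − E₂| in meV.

0.784 meV

Using E = hc/λ: E₁ = 7.303e-23 J, E₂ = 1.986e-22 J.
|ΔE| = |7.303e-23 − 1.986e-22| = 1.26e-22 J = 0.784 meV.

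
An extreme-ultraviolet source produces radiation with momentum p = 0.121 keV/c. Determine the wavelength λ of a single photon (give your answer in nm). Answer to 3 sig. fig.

10.2 nm

Convert to SI: p = 0.121 keV/c = 6.4666 × 10^-26 kg·m/s.
The photon relation is λ = h/p, giving λ = 1.025 × 10^-8 m.
Converting to nm: λ = 10.25 nm ≈ 10.2 nm.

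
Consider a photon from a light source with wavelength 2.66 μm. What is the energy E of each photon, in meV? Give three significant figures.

466 meV

Take h = 6.62607015e-34 J·s, c = 2.99792458e8 m/s, 1 eV = 1.602176634e-19 J.
First convert: λ = 2.66 μm = 2.66e-6 m.
Apply E = hc/λ: E = 7.468e-20 J.
Converting to meV: E = 466.1 meV ≈ 466 meV.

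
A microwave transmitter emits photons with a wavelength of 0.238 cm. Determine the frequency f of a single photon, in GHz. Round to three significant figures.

Take c = 2.99792458 × 10^8 m/s.
In SI units: λ = 0.238 cm = 0.00238 m.
The photon relation is f = c/λ, giving f = 1.260 × 10^11 Hz.
Converting to GHz: f = 126.0 GHz ≈ 126 GHz.

126 GHz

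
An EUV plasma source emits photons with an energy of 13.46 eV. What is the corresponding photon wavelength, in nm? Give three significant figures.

92.1 nm

Take h = 6.62607015e-34 J·s, c = 2.99792458e8 m/s, 1 eV = 1.602176634e-19 J.
First convert: E = 13.46 eV = 2.1565e-18 J.
Since λ = hc/E for a photon, λ = 9.211e-8 m.
Converting to nm: λ = 92.11 nm ≈ 92.1 nm.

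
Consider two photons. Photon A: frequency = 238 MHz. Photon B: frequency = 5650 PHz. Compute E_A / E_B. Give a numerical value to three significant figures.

4.21e-11

E_A = 1.577e-25 J (from frequency = 238 MHz, via E = hf).
E_B = 3.744e-15 J (from frequency = 5650 PHz, via E = hf).
Ratio = 1.577e-25 / 3.744e-15 = 4.21e-11.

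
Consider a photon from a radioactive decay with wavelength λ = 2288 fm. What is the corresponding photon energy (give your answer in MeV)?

Convert to SI: λ = 2288 fm = 2.288 × 10^-12 m.
The photon relation is E = hc/λ, giving E = 8.682 × 10^-14 J.
Converting to MeV: E = 0.5419 MeV ≈ 0.542 MeV.

0.542 MeV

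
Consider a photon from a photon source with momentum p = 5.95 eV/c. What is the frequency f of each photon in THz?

(h = 6.62607015 × 10^-34 J·s, c = 2.99792458 × 10^8 m/s, 1 eV = 1.602176634 × 10^-19 J.)
In SI units: p = 5.95 eV/c = 3.1799 × 10^-27 kg·m/s.
Apply f = pc/h: f = 1.439 × 10^15 Hz.
Converting to THz: f = 1439 THz ≈ 1440 THz.

1440 THz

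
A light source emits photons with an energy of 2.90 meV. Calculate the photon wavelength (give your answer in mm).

Use h = 6.62607015e-34 J·s, c = 2.99792458e8 m/s, 1 eV = 1.602176634e-19 J.
First convert: E = 2.90 meV = 4.6463e-22 J.
Apply λ = hc/E: λ = 4.275e-4 m.
Converting to mm: λ = 0.4275 mm ≈ 0.428 mm.

0.428 mm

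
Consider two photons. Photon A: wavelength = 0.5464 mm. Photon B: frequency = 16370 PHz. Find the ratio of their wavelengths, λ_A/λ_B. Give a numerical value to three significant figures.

2.98e7

λ_A = 5.464e-4 m (from wavelength = 0.5464 mm, via λ given directly).
λ_B = 1.831e-11 m (from frequency = 16370 PHz, via λ = c/f).
Ratio = 5.464e-4 / 1.831e-11 = 2.98e7.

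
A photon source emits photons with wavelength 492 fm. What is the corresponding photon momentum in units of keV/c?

2520 keV/c

In SI units: λ = 492 fm = 4.92 × 10^-13 m.
The photon relation is p = h/λ, giving p = 1.347 × 10^-21 kg·m/s.
Converting to keV/c: p = 2520 keV/c ≈ 2520 keV/c.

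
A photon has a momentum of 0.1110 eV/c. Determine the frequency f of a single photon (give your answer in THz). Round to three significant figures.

Use h = 6.62607015e-34 J·s, c = 2.99792458e8 m/s, 1 eV = 1.602176634e-19 J.
Convert to SI: p = 0.1110 eV/c = 5.9322e-29 kg·m/s.
The photon relation is f = pc/h, giving f = 2.684e13 Hz.
Converting to THz: f = 26.84 THz ≈ 26.8 THz.

26.8 THz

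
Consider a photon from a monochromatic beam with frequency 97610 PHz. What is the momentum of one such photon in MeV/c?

0.404 MeV/c

First convert: f = 97610 PHz = 9.761·10^19 Hz.
Apply p = hf/c: p = 2.157·10^-22 kg·m/s.
Converting to MeV/c: p = 0.4037 MeV/c ≈ 0.404 MeV/c.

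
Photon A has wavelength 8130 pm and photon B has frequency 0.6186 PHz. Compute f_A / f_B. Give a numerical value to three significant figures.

59.6

f_A = 3.687e16 Hz (from wavelength = 8130 pm, via f = c/λ).
f_B = 6.186e14 Hz (from frequency = 0.6186 PHz, via f given directly).
Ratio = 3.687e16 / 6.186e14 = 59.6.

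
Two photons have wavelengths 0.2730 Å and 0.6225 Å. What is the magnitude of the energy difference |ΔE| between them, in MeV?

Using E = hc/λ: E₁ = 7.2764e-15 J, E₂ = 3.1911e-15 J.
|ΔE| = |7.2764e-15 − 3.1911e-15| = 4.09e-15 J = 0.0255 MeV.

0.0255 MeV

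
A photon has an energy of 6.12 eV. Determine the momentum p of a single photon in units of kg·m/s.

Take c = 2.99792458e8 m/s, 1 eV = 1.602176634e-19 J.
Convert to SI: E = 6.12 eV = 9.8053e-19 J.
Since p = E/c for a photon, p = 3.271e-27 kg·m/s.
So p ≈ 3.27e-27 kg·m/s.

3.27e-27 kg·m/s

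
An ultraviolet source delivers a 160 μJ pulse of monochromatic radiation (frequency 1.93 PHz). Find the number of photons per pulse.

Per-photon energy: E = 1.279e-18 J (from frequency = 1.93 PHz).
N = E_total / E_photon = 1.60e-4 J / 1.279e-18 J = 1.25e14.

1.25e14 photons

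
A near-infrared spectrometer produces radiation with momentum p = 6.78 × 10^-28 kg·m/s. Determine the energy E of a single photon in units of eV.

1.27 eV

For a photon E = pc, so E = 2.033 × 10^-19 J.
Converting to eV: E = 1.269 eV ≈ 1.27 eV.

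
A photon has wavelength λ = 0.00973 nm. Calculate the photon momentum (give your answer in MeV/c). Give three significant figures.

(h = 6.62607015 × 10^-34 J·s, c = 2.99792458 × 10^8 m/s, 1 eV = 1.602176634 × 10^-19 J.)
Convert to SI: λ = 0.00973 nm = 9.73 × 10^-12 m.
For a photon p = h/λ, so p = 6.810 × 10^-23 kg·m/s.
Converting to MeV/c: p = 0.1274 MeV/c ≈ 0.127 MeV/c.

0.127 MeV/c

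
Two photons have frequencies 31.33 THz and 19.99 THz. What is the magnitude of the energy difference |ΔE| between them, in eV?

0.0469 eV

Using E = hf: E₁ = 2.0759e-20 J, E₂ = 1.3246e-20 J.
|ΔE| = |2.0759e-20 − 1.3246e-20| = 7.51e-21 J = 0.0469 eV.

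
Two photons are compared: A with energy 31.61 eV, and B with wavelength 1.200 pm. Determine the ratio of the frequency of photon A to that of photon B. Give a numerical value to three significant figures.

3.06e-5

f_A = 7.643e15 Hz (from energy = 31.61 eV, via f = E/h).
f_B = 2.498e20 Hz (from wavelength = 1.200 pm, via f = c/λ).
Ratio = 7.643e15 / 2.498e20 = 3.06e-5.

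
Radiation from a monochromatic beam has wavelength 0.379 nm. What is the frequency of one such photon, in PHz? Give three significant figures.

791 PHz

(c = 2.99792458e8 m/s.)
Convert to SI: λ = 0.379 nm = 3.79e-10 m.
The photon relation is f = c/λ, giving f = 7.910e17 Hz.
Converting to PHz: f = 791.0 PHz ≈ 791 PHz.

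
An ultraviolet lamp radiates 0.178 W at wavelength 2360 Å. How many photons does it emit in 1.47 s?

3.11e17 photons

Total energy: E_total = P·t = 0.178 × 1.47 = 0.2617 J.
Per-photon energy: E = 8.417e-19 J.
N = E_total / E_photon = 3.11e17.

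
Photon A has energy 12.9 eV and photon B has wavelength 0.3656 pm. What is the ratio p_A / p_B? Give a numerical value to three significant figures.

3.80e-6

p_A = 6.894e-27 kg·m/s (from energy = 12.9 eV, via p = E/c).
p_B = 1.812e-21 kg·m/s (from wavelength = 0.3656 pm, via p = h/λ).
Ratio = 6.894e-27 / 1.812e-21 = 3.80e-6.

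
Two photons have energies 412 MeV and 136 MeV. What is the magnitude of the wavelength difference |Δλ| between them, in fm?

6.11 fm

Using λ = hc/E: λ₁ = 3.009e-15 m, λ₂ = 9.116e-15 m.
|Δλ| = |3.009e-15 − 9.116e-15| = 6.11e-15 m = 6.11 fm.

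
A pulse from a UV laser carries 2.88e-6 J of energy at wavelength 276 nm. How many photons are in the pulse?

4.00e12 photons

Per-photon energy: E = 7.197e-19 J (from wavelength = 276 nm).
N = E_total / E_photon = 2.88e-6 J / 7.197e-19 J = 4.00e12.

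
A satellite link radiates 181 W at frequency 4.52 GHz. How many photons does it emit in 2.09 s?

1.26·10^26 photons

Total energy: E_total = P·t = 181 × 2.09 = 378.3 J.
Per-photon energy: E = 2.995·10^-24 J.
N = E_total / E_photon = 1.26·10^26.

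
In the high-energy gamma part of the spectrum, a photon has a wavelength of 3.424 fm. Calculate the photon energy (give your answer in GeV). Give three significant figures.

(h = 6.62607015·10^-34 J·s, c = 2.99792458·10^8 m/s, 1 eV = 1.602176634·10^-19 J.)
Convert to SI: λ = 3.424 fm = 3.424·10^-15 m.
For a photon E = hc/λ, so E = 5.802·10^-11 J.
Converting to GeV: E = 0.3621 GeV ≈ 0.362 GeV.

0.362 GeV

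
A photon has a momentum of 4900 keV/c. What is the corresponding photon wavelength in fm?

In SI units: p = 4900 keV/c = 2.6187 × 10^-21 kg·m/s.
Apply λ = h/p: λ = 2.530 × 10^-13 m.
Converting to fm: λ = 253.0 fm ≈ 253 fm.

253 fm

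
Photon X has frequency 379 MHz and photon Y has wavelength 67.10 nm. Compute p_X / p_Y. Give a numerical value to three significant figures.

8.48 × 10^-8

p_X = 8.377 × 10^-34 kg·m/s (from frequency = 379 MHz, via p = hf/c).
p_Y = 9.875 × 10^-27 kg·m/s (from wavelength = 67.10 nm, via p = h/λ).
Ratio = 8.377 × 10^-34 / 9.875 × 10^-27 = 8.48 × 10^-8.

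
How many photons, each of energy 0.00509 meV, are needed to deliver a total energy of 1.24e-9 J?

Per-photon energy: E = 8.155e-25 J (from energy = 0.00509 meV).
N = E_total / E_photon = 1.24e-9 J / 8.155e-25 J = 1.52e15.

1.52e15 photons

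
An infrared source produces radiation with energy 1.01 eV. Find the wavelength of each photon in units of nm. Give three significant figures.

(h = 6.62607015e-34 J·s, c = 2.99792458e8 m/s, 1 eV = 1.602176634e-19 J.)
Convert to SI: E = 1.01 eV = 1.6182e-19 J.
Apply λ = hc/E: λ = 1.228e-6 m.
Converting to nm: λ = 1228 nm ≈ 1230 nm.

1230 nm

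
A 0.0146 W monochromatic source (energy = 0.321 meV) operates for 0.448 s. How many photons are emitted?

Total energy: E_total = P·t = 0.0146 × 0.448 = 0.006541 J.
Per-photon energy: E = 5.143·10^-23 J.
N = E_total / E_photon = 1.27·10^20.

1.27·10^20 photons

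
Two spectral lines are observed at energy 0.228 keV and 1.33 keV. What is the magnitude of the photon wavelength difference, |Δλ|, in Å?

45.1 Å

Using λ = hc/E: λ₁ = 5.438 × 10^-9 m, λ₂ = 9.322 × 10^-10 m.
|Δλ| = |5.438 × 10^-9 − 9.322 × 10^-10| = 4.51 × 10^-9 m = 45.1 Å.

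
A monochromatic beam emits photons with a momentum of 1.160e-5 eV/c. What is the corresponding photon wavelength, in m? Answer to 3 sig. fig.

Use h = 6.62607015e-34 J·s, c = 2.99792458e8 m/s, 1 eV = 1.602176634e-19 J.
In SI units: p = 1.160e-5 eV/c = 6.1994e-33 kg·m/s.
Since λ = h/p for a photon, λ = 0.1069 m.
So λ ≈ 0.107 m.

0.107 m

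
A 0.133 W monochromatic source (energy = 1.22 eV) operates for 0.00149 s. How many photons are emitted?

Total energy: E_total = P·t = 0.133 × 0.00149 = 1.982 × 10^-4 J.
Per-photon energy: E = 1.955 × 10^-19 J.
N = E_total / E_photon = 1.01 × 10^15.

1.01 × 10^15 photons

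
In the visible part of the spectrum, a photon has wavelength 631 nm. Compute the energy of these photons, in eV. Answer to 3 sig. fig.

First convert: λ = 631 nm = 6.31e-7 m.
Since E = hc/λ for a photon, E = 3.148e-19 J.
Converting to eV: E = 1.965 eV ≈ 1.96 eV.

1.96 eV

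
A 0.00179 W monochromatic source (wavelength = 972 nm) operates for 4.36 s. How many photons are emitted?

3.82 × 10^16 photons

Total energy: E_total = P·t = 0.00179 × 4.36 = 0.007804 J.
Per-photon energy: E = 2.044 × 10^-19 J.
N = E_total / E_photon = 3.82 × 10^16.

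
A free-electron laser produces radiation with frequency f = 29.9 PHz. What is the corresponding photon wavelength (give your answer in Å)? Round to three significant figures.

(c = 2.99792458e8 m/s.)
Convert to SI: f = 29.9 PHz = 2.99e16 Hz.
For a photon λ = c/f, so λ = 1.003e-8 m.
Converting to Å: λ = 100.3 Å ≈ 100 Å.

100 Å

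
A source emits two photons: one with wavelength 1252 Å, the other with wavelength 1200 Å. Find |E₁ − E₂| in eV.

Using E = hc/λ: E₁ = 1.5866·10^-18 J, E₂ = 1.6554·10^-18 J.
|ΔE| = |1.5866·10^-18 − 1.6554·10^-18| = 6.88·10^-20 J = 0.429 eV.

0.429 eV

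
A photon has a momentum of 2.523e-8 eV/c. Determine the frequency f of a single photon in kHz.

6100 kHz

Convert to SI: p = 2.523e-8 eV/c = 1.3484e-35 kg·m/s.
The photon relation is f = pc/h, giving f = 6.101e6 Hz.
Converting to kHz: f = 6101 kHz ≈ 6100 kHz.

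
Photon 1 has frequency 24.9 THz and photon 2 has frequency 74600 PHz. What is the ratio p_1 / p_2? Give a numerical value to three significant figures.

p_1 = 5.503e-29 kg·m/s (from frequency = 24.9 THz, via p = hf/c).
p_2 = 1.649e-22 kg·m/s (from frequency = 74600 PHz, via p = hf/c).
Ratio = 5.503e-29 / 1.649e-22 = 3.34e-7.

3.34e-7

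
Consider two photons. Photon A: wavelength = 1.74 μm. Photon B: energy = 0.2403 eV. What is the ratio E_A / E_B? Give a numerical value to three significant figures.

2.97

E_A = 1.142e-19 J (from wavelength = 1.74 μm, via E = hc/λ).
E_B = 3.850e-20 J (from energy = 0.2403 eV, via E given directly).
Ratio = 1.142e-19 / 3.850e-20 = 2.97.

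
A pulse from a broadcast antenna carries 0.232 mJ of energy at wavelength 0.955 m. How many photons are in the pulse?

1.12e21 photons

Per-photon energy: E = 2.080e-25 J (from wavelength = 0.955 m).
N = E_total / E_photon = 2.32e-4 J / 2.080e-25 J = 1.12e21.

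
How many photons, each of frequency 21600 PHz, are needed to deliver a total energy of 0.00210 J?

1.47e11 photons

Per-photon energy: E = 1.431e-14 J (from frequency = 21600 PHz).
N = E_total / E_photon = 0.00210 J / 1.431e-14 J = 1.47e11.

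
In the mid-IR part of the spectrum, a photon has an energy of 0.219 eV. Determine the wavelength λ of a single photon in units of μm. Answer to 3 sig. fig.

5.66 μm

Use h = 6.62607015e-34 J·s, c = 2.99792458e8 m/s, 1 eV = 1.602176634e-19 J.
In SI units: E = 0.219 eV = 3.5088e-20 J.
Since λ = hc/E for a photon, λ = 5.661e-6 m.
Converting to μm: λ = 5.661 μm ≈ 5.66 μm.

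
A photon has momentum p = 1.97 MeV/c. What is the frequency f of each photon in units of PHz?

4.76·10^5 PHz

(h = 6.62607015·10^-34 J·s, c = 2.99792458·10^8 m/s, 1 eV = 1.602176634·10^-19 J.)
In SI units: p = 1.97 MeV/c = 1.0528·10^-21 kg·m/s.
Since f = pc/h for a photon, f = 4.763·10^20 Hz.
Converting to PHz: f = 476300 PHz ≈ 4.76·10^5 PHz.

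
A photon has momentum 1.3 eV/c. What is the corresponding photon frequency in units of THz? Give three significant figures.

314 THz

Take h = 6.62607015·10^-34 J·s, c = 2.99792458·10^8 m/s, 1 eV = 1.602176634·10^-19 J.
In SI units: p = 1.3 eV/c = 6.9476·10^-28 kg·m/s.
The photon relation is f = pc/h, giving f = 3.143·10^14 Hz.
Converting to THz: f = 314.3 THz ≈ 314 THz.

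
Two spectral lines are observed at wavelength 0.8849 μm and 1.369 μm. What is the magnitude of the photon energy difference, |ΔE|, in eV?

0.495 eV

Using E = hc/λ: E₁ = 2.2448 × 10^-19 J, E₂ = 1.4510 × 10^-19 J.
|ΔE| = |2.2448 × 10^-19 − 1.4510 × 10^-19| = 7.94 × 10^-20 J = 0.495 eV.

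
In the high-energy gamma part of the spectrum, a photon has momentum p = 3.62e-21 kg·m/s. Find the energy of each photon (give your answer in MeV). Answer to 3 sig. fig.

Since E = pc for a photon, E = 1.085e-12 J.
Converting to MeV: E = 6.774 MeV ≈ 6.77 MeV.

6.77 MeV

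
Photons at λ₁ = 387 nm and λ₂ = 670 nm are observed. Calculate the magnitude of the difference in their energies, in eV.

1.35 eV

Using E = hc/λ: E₁ = 5.133 × 10^-19 J, E₂ = 2.965 × 10^-19 J.
|ΔE| = |5.133 × 10^-19 − 2.965 × 10^-19| = 2.17 × 10^-19 J = 1.35 eV.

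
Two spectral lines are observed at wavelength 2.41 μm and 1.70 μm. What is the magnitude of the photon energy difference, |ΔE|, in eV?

Using E = hc/λ: E₁ = 8.243e-20 J, E₂ = 1.168e-19 J.
|ΔE| = |8.243e-20 − 1.168e-19| = 3.44e-20 J = 0.215 eV.

0.215 eV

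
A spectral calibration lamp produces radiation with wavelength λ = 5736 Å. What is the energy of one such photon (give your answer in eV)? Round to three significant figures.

2.16 eV

(h = 6.62607015e-34 J·s, c = 2.99792458e8 m/s, 1 eV = 1.602176634e-19 J.)
Convert to SI: λ = 5736 Å = 5.736e-7 m.
The photon relation is E = hc/λ, giving E = 3.463e-19 J.
Converting to eV: E = 2.162 eV ≈ 2.16 eV.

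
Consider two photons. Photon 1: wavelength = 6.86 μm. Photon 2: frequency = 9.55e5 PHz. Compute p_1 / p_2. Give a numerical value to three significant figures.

4.58e-8

p_1 = 9.659e-29 kg·m/s (from wavelength = 6.86 μm, via p = h/λ).
p_2 = 2.111e-21 kg·m/s (from frequency = 9.55e5 PHz, via p = hf/c).
Ratio = 9.659e-29 / 2.111e-21 = 4.58e-8.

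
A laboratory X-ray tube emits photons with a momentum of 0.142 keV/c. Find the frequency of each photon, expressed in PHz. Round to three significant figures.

34.3 PHz

Convert to SI: p = 0.142 keV/c = 7.5889 × 10^-26 kg·m/s.
Apply f = pc/h: f = 3.434 × 10^16 Hz.
Converting to PHz: f = 34.34 PHz ≈ 34.3 PHz.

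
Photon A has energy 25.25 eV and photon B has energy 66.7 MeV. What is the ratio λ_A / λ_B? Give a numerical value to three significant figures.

2.64 × 10^6

λ_A = 4.910 × 10^-8 m (from energy = 25.25 eV, via λ = hc/E).
λ_B = 1.859 × 10^-14 m (from energy = 66.7 MeV, via λ = hc/E).
Ratio = 4.910 × 10^-8 / 1.859 × 10^-14 = 2.64 × 10^6.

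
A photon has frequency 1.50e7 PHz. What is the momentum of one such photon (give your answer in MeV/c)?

First convert: f = 1.50e7 PHz = 1.50e22 Hz.
Since p = hf/c for a photon, p = 3.315e-20 kg·m/s.
Converting to MeV/c: p = 62.04 MeV/c ≈ 62.0 MeV/c.

62.0 MeV/c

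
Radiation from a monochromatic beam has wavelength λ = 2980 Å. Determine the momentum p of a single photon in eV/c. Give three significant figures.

4.16 eV/c

First convert: λ = 2980 Å = 2.98e-7 m.
Apply p = h/λ: p = 2.224e-27 kg·m/s.
Converting to eV/c: p = 4.161 eV/c ≈ 4.16 eV/c.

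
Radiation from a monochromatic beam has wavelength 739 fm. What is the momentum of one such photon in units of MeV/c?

1.68 MeV/c

Take h = 6.62607015e-34 J·s, c = 2.99792458e8 m/s, 1 eV = 1.602176634e-19 J.
In SI units: λ = 739 fm = 7.39e-13 m.
Since p = h/λ for a photon, p = 8.966e-22 kg·m/s.
Converting to MeV/c: p = 1.678 MeV/c ≈ 1.68 MeV/c.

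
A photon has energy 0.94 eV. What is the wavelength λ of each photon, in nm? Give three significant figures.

1320 nm

Use h = 6.62607015 × 10^-34 J·s, c = 2.99792458 × 10^8 m/s, 1 eV = 1.602176634 × 10^-19 J.
Convert to SI: E = 0.94 eV = 1.5060 × 10^-19 J.
Since λ = hc/E for a photon, λ = 1.319 × 10^-6 m.
Converting to nm: λ = 1319 nm ≈ 1320 nm.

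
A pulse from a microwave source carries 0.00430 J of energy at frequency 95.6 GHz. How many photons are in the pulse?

6.79e19 photons

Per-photon energy: E = 6.335e-23 J (from frequency = 95.6 GHz).
N = E_total / E_photon = 0.00430 J / 6.335e-23 J = 6.79e19.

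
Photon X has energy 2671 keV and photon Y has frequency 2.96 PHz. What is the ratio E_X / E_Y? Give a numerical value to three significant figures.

2.18e5

E_X = 4.279e-13 J (from energy = 2671 keV, via E given directly).
E_Y = 1.961e-18 J (from frequency = 2.96 PHz, via E = hf).
Ratio = 4.279e-13 / 1.961e-18 = 2.18e5.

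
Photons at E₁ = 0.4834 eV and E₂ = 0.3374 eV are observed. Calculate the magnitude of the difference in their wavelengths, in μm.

1.11 μm

Using λ = hc/E: λ₁ = 2.5648e-6 m, λ₂ = 3.6747e-6 m.
|Δλ| = |2.5648e-6 − 3.6747e-6| = 1.11e-6 m = 1.11 μm.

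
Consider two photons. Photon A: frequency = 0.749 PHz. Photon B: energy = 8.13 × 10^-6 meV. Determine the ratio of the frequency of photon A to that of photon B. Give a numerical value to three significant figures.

3.81 × 10^8

f_A = 7.490 × 10^14 Hz (from frequency = 0.749 PHz, via f given directly).
f_B = 1.966 × 10^6 Hz (from energy = 8.13 × 10^-6 meV, via f = E/h).
Ratio = 7.490 × 10^14 / 1.966 × 10^6 = 3.81 × 10^8.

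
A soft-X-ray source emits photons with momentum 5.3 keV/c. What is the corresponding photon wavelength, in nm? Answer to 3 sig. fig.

Take h = 6.62607015 × 10^-34 J·s, c = 2.99792458 × 10^8 m/s, 1 eV = 1.602176634 × 10^-19 J.
Convert to SI: p = 5.3 keV/c = 2.8325 × 10^-24 kg·m/s.
Since λ = h/p for a photon, λ = 2.339 × 10^-10 m.
Converting to nm: λ = 0.2339 nm ≈ 0.234 nm.

0.234 nm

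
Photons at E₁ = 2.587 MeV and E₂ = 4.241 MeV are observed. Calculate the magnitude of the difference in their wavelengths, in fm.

187 fm

Using λ = hc/E: λ₁ = 4.7926e-13 m, λ₂ = 2.9235e-13 m.
|Δλ| = |4.7926e-13 − 2.9235e-13| = 1.87e-13 m = 187 fm.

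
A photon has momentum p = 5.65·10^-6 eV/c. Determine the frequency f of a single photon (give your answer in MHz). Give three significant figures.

1370 MHz

In SI units: p = 5.65·10^-6 eV/c = 3.0195·10^-33 kg·m/s.
Since f = pc/h for a photon, f = 1.366·10^9 Hz.
Converting to MHz: f = 1366 MHz ≈ 1370 MHz.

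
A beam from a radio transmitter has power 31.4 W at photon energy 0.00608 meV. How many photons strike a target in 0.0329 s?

Total energy: E_total = P·t = 31.4 × 0.0329 = 1.033 J.
Per-photon energy: E = 9.741 × 10^-25 J.
N = E_total / E_photon = 1.06 × 10^24.

1.06 × 10^24 photons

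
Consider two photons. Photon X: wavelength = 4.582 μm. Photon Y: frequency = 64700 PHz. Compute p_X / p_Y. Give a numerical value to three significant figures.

p_X = 1.446e-28 kg·m/s (from wavelength = 4.582 μm, via p = h/λ).
p_Y = 1.430e-22 kg·m/s (from frequency = 64700 PHz, via p = hf/c).
Ratio = 1.446e-28 / 1.430e-22 = 1.01e-6.

1.01e-6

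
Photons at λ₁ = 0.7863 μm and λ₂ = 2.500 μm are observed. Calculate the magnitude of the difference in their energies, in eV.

1.08 eV

Using E = hc/λ: E₁ = 2.5263·10^-19 J, E₂ = 7.9458·10^-20 J.
|ΔE| = |2.5263·10^-19 − 7.9458·10^-20| = 1.73·10^-19 J = 1.08 eV.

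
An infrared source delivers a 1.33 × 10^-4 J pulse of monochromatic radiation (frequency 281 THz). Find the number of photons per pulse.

7.14 × 10^14 photons

Per-photon energy: E = 1.862 × 10^-19 J (from frequency = 281 THz).
N = E_total / E_photon = 1.33 × 10^-4 J / 1.862 × 10^-19 J = 7.14 × 10^14.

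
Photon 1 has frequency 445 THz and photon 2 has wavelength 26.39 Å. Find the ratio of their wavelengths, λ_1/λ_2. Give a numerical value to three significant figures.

255

λ_1 = 6.737 × 10^-7 m (from frequency = 445 THz, via λ = c/f).
λ_2 = 2.639 × 10^-9 m (from wavelength = 26.39 Å, via λ given directly).
Ratio = 6.737 × 10^-7 / 2.639 × 10^-9 = 255.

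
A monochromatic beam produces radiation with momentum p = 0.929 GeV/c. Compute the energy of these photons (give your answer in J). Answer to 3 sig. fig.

Convert to SI: p = 0.929 GeV/c = 4.9648 × 10^-19 kg·m/s.
Apply E = pc: E = 1.488 × 10^-10 J.
So E ≈ 1.49 × 10^-10 J.

1.49 × 10^-10 J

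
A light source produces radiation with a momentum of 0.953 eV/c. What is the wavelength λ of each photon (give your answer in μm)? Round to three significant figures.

1.30 μm

Use h = 6.62607015e-34 J·s, c = 2.99792458e8 m/s, 1 eV = 1.602176634e-19 J.
First convert: p = 0.953 eV/c = 5.0931e-28 kg·m/s.
Since λ = h/p for a photon, λ = 1.301e-6 m.
Converting to μm: λ = 1.301 μm ≈ 1.30 μm.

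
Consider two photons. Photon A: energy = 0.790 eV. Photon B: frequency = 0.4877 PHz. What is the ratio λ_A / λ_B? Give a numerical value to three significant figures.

λ_A = 1.569e-6 m (from energy = 0.790 eV, via λ = hc/E).
λ_B = 6.147e-7 m (from frequency = 0.4877 PHz, via λ = c/f).
Ratio = 1.569e-6 / 6.147e-7 = 2.55.

2.55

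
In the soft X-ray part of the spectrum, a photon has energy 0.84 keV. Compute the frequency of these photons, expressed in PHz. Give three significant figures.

203 PHz

(h = 6.62607015 × 10^-34 J·s, 1 eV = 1.602176634 × 10^-19 J.)
First convert: E = 0.84 keV = 1.3458 × 10^-16 J.
For a photon f = E/h, so f = 2.031 × 10^17 Hz.
Converting to PHz: f = 203.1 PHz ≈ 203 PHz.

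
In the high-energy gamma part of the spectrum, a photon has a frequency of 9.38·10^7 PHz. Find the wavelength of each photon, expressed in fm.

Use c = 2.99792458·10^8 m/s.
First convert: f = 9.38·10^7 PHz = 9.38·10^22 Hz.
For a photon λ = c/f, so λ = 3.196·10^-15 m.
Converting to fm: λ = 3.196 fm ≈ 3.20 fm.

3.20 fm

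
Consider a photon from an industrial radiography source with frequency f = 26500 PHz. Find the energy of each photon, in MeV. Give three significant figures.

0.110 MeV

In SI units: f = 26500 PHz = 2.65e19 Hz.
Since E = hf for a photon, E = 1.756e-14 J.
Converting to MeV: E = 0.1096 MeV ≈ 0.110 MeV.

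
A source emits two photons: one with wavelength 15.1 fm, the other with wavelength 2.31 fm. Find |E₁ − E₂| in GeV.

0.455 GeV

Using E = hc/λ: E₁ = 1.316e-11 J, E₂ = 8.599e-11 J.
|ΔE| = |1.316e-11 − 8.599e-11| = 7.28e-11 J = 0.455 GeV.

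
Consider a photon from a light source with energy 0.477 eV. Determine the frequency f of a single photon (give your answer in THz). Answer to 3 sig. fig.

115 THz

In SI units: E = 0.477 eV = 7.6424e-20 J.
For a photon f = E/h, so f = 1.153e14 Hz.
Converting to THz: f = 115.3 THz ≈ 115 THz.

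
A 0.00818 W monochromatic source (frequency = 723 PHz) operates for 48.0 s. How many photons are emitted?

Total energy: E_total = P·t = 0.00818 × 48.0 = 0.3926 J.
Per-photon energy: E = 4.791e-16 J.
N = E_total / E_photon = 8.20e14.

8.20e14 photons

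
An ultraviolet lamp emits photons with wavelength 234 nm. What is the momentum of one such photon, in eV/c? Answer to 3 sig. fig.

Take h = 6.62607015 × 10^-34 J·s, c = 2.99792458 × 10^8 m/s, 1 eV = 1.602176634 × 10^-19 J.
In SI units: λ = 234 nm = 2.34 × 10^-7 m.
Since p = h/λ for a photon, p = 2.832 × 10^-27 kg·m/s.
Converting to eV/c: p = 5.298 eV/c ≈ 5.30 eV/c.

5.30 eV/c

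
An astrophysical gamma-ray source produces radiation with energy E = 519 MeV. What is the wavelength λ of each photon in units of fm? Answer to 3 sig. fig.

2.39 fm

Convert to SI: E = 519 MeV = 8.3153 × 10^-11 J.
For a photon λ = hc/E, so λ = 2.389 × 10^-15 m.
Converting to fm: λ = 2.389 fm ≈ 2.39 fm.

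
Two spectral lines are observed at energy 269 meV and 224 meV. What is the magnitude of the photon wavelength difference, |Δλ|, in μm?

Using λ = hc/E: λ₁ = 4.609e-6 m, λ₂ = 5.535e-6 m.
|Δλ| = |4.609e-6 − 5.535e-6| = 9.26e-7 m = 0.926 μm.

0.926 μm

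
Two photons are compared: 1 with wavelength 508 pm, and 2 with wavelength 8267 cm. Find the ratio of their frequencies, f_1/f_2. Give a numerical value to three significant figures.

f_1 = 5.901 × 10^17 Hz (from wavelength = 508 pm, via f = c/λ).
f_2 = 3.626 × 10^6 Hz (from wavelength = 8267 cm, via f = c/λ).
Ratio = 5.901 × 10^17 / 3.626 × 10^6 = 1.63 × 10^11.

1.63 × 10^11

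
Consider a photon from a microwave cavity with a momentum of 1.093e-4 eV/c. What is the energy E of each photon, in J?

Take c = 2.99792458e8 m/s, 1 eV = 1.602176634e-19 J.
Convert to SI: p = 1.093e-4 eV/c = 5.8413e-32 kg·m/s.
The photon relation is E = pc, giving E = 1.751e-23 J.
So E ≈ 1.75e-23 J.

1.75e-23 J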